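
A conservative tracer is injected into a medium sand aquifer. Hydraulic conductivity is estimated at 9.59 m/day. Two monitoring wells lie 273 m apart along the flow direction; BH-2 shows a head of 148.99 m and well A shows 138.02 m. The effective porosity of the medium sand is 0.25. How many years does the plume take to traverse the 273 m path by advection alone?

Hydraulic gradient i = (148.99 − 138.02) / 273 = 10.97 / 273 = 0.04018.
Darcy flux q = K · i = 9.590 × 0.04018 = 0.3854 m/day.
Seepage velocity v = q / n_e = 0.3854 / 0.25 = 1.541 m/day.
Travel time t = L / v = 273 / 1.541 = 177.1 days = 0.4849 years.

0.485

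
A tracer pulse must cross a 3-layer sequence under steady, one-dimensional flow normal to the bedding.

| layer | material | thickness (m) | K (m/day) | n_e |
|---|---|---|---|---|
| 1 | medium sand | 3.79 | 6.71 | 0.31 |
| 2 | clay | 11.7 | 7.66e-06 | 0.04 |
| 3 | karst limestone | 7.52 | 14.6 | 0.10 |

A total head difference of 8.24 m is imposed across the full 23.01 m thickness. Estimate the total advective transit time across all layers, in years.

1220

With flow normal to the layers, continuity requires the same specific discharge q through every layer.
Σ(b_i/K_i) = 3.79/6.71 + 11.7/7.66e-06 + 7.52/14.6 = 1.527e+06 d.
q = Δh / Σ(b_i/K_i) = 8.24 / 1.527e+06 = 5.395e-06 m/day.
In each layer the seepage velocity is v_i = q/n_i, so the layer transit time is t_i = b_i·n_i / q:
  layer 1 (medium sand): t_1 = 3.79 × 0.31 / 5.395e-06 = 2.178e+05 d
  layer 2 (clay): t_2 = 11.7 × 0.04 / 5.395e-06 = 86751 d
  layer 3 (karst limestone): t_3 = 7.52 × 0.10 / 5.395e-06 = 1.394e+05 d
Total t = Σ t_i = 4.439e+05 days = 1215 years.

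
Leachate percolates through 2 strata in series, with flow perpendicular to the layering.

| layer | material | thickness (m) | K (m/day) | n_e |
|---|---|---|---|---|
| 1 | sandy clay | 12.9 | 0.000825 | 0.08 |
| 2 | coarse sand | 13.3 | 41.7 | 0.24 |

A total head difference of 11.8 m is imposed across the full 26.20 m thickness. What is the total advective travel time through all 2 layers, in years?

With flow normal to the layers, continuity requires the same specific discharge q through every layer.
Σ(b_i/K_i) = 12.9/0.000825 + 13.3/41.7 = 15637 d.
q = Δh / Σ(b_i/K_i) = 11.8 / 15637 = 0.0007546 m/day.
In each layer the seepage velocity is v_i = q/n_i, so the layer transit time is t_i = b_i·n_i / q:
  layer 1 (sandy clay): t_1 = 12.9 × 0.08 / 0.0007546 = 1368 d
  layer 2 (coarse sand): t_2 = 13.3 × 0.24 / 0.0007546 = 4230 d
Total t = Σ t_i = 5597 days = 15.32 years.

15.3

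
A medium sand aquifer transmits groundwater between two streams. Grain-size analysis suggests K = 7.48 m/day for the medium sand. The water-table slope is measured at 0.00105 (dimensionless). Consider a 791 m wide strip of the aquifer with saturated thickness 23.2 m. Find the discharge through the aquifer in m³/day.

Cross-sectional area A = 791 × 23.2 = 18351 m².
Hydraulic gradient i = 0.00105.
Darcy's law: Q = K · A · i = 7.480 × 18351 × 0.001050 = 144.1 m³/day.

144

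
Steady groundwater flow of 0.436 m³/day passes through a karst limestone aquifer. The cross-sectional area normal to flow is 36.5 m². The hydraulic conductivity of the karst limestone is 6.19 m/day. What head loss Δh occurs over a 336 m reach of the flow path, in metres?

From Q = K·A·i, i = Q / (K·A) = 0.436 / (6.190 × 36.50) = 0.001930.
Head loss Δh = i · L = 0.001930 × 336 = 0.6484 m.

0.648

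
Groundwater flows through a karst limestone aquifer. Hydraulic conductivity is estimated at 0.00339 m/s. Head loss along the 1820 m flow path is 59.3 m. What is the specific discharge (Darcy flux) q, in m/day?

9.54

Convert K: 0.00339 m/s × 86400 = 292.9 m/day.
Hydraulic gradient i = Δh / L = 59.3 / 1820 = 0.03258.
Specific discharge q = K · i = 292.9 × 0.03258 = 9.543 m/day.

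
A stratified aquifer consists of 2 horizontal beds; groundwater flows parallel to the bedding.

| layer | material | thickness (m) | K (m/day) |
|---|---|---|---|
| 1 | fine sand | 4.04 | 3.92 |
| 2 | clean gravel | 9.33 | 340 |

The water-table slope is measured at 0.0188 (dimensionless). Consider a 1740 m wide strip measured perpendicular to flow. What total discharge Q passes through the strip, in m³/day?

Flow is parallel to layering, so each bed carries its own Darcy discharge and the transmissivities add.
Σ(K_i·b_i) = 3.92×4.04 + 340×9.33 = 3188 m²/day.
Hydraulic gradient i = 0.0188.
Q = Σ(K_i·b_i) · W · i = 3188 × 1740 × 0.01880 = 1.043e+05 m³/day.

104000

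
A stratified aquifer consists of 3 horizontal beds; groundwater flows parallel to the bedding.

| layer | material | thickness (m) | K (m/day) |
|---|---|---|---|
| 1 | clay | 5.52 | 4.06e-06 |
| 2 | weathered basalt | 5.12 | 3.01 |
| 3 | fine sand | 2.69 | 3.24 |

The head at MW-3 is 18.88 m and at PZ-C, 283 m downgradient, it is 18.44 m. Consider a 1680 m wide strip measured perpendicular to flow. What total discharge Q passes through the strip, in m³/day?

63.0

Flow is parallel to layering, so each bed carries its own Darcy discharge and the transmissivities add.
Σ(K_i·b_i) = 4.06e-06×5.52 + 3.01×5.12 + 3.24×2.69 = 24.13 m²/day.
Hydraulic gradient i = (18.88 − 18.44) / 283 = 0.44 / 283 = 0.001555.
Q = Σ(K_i·b_i) · W · i = 24.13 × 1680 × 0.001555 = 63.02 m³/day.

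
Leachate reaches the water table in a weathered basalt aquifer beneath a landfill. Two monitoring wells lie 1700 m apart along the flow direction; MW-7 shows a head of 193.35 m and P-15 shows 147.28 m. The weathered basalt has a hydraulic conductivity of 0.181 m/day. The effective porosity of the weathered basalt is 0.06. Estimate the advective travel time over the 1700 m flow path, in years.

56.9

Hydraulic gradient i = (193.35 − 147.28) / 1700 = 46.07 / 1700 = 0.02710.
Darcy flux q = K · i = 0.1810 × 0.02710 = 0.004905 m/day.
Seepage velocity v = q / n_e = 0.004905 / 0.06 = 0.08175 m/day.
Travel time t = L / v = 1700 / 0.08175 = 20795 days = 56.93 years.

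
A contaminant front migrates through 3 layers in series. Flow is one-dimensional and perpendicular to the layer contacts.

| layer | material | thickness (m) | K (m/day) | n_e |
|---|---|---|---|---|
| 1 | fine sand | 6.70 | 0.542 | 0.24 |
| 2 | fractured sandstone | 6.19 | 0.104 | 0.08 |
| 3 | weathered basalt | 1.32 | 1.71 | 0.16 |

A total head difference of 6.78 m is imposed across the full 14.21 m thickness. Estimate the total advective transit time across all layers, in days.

24.8

With flow normal to the layers, continuity requires the same specific discharge q through every layer.
Σ(b_i/K_i) = 6.70/0.542 + 6.19/0.104 + 1.32/1.71 = 72.65 d.
q = Δh / Σ(b_i/K_i) = 6.78 / 72.65 = 0.09332 m/day.
In each layer the seepage velocity is v_i = q/n_i, so the layer transit time is t_i = b_i·n_i / q:
  layer 1 (fine sand): t_1 = 6.70 × 0.24 / 0.09332 = 17.23 d
  layer 2 (fractured sandstone): t_2 = 6.19 × 0.08 / 0.09332 = 5.306 d
  layer 3 (weathered basalt): t_3 = 1.32 × 0.16 / 0.09332 = 2.263 d
Total t = Σ t_i = 24.80 days.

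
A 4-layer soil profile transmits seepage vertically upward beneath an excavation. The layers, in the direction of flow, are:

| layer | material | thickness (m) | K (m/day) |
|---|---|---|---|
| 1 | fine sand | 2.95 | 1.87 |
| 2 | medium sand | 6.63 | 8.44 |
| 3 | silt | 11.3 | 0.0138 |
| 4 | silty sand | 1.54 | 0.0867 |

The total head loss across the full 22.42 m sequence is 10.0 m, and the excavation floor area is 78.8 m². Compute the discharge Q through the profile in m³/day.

0.939

Flow is perpendicular to layering, so the layers act in series and the equivalent K is the thickness-weighted harmonic mean.
Total thickness L = 2.95 + 6.63 + 11.3 + 1.54 = 22.42 m.
Σ(b_i/K_i) = 2.95/1.87 + 6.63/8.44 + 11.3/0.0138 + 1.54/0.0867 = 839.0 d.
K_eq = L / Σ(b_i/K_i) = 22.42 / 839.0 = 0.02672 m/day.
Q = K_eq · A · (Δh/L) = 0.02672 × 78.8 × (10.0/22.42) = 0.9393 m³/day.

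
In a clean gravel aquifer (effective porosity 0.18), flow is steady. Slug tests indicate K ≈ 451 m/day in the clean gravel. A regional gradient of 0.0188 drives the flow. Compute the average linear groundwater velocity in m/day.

Hydraulic gradient i = 0.0188.
Darcy flux q = K · i = 451.0 × 0.01880 = 8.479 m/day.
Seepage velocity v = q / n_e = 8.479 / 0.18 = 47.10 m/day.

47.1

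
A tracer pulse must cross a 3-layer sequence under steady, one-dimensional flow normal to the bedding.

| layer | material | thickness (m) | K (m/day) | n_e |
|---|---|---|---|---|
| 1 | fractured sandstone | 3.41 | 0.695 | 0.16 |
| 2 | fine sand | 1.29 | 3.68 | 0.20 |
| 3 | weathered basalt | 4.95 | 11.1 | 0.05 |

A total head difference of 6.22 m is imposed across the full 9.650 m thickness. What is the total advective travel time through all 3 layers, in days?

0.964

With flow normal to the layers, continuity requires the same specific discharge q through every layer.
Σ(b_i/K_i) = 3.41/0.695 + 1.29/3.68 + 4.95/11.1 = 5.703 d.
q = Δh / Σ(b_i/K_i) = 6.22 / 5.703 = 1.091 m/day.
In each layer the seepage velocity is v_i = q/n_i, so the layer transit time is t_i = b_i·n_i / q:
  layer 1 (fractured sandstone): t_1 = 3.41 × 0.16 / 1.091 = 0.5002 d
  layer 2 (fine sand): t_2 = 1.29 × 0.20 / 1.091 = 0.2366 d
  layer 3 (weathered basalt): t_3 = 4.95 × 0.05 / 1.091 = 0.2269 d
Total t = Σ t_i = 0.9637 days.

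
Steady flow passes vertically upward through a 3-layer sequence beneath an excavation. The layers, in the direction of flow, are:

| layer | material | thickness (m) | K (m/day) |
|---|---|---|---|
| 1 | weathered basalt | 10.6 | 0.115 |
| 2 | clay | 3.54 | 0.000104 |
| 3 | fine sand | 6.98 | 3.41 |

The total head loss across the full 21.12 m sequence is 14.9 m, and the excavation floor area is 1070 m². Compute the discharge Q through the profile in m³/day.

Flow is perpendicular to layering, so the layers act in series and the equivalent K is the thickness-weighted harmonic mean.
Total thickness L = 10.6 + 3.54 + 6.98 = 21.12 m.
Σ(b_i/K_i) = 10.6/0.115 + 3.54/0.000104 + 6.98/3.41 = 34133 d.
K_eq = L / Σ(b_i/K_i) = 21.12 / 34133 = 0.0006188 m/day.
Q = K_eq · A · (Δh/L) = 0.0006188 × 1070 × (14.9/21.12) = 0.4671 m³/day.

0.467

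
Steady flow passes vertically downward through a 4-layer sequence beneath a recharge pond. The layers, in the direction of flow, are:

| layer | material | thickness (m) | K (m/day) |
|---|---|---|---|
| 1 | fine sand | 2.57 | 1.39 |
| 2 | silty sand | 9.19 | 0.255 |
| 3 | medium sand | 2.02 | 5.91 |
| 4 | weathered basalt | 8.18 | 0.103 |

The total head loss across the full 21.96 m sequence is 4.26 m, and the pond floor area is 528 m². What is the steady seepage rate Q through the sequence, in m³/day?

Flow is perpendicular to layering, so the layers act in series and the equivalent K is the thickness-weighted harmonic mean.
Total thickness L = 2.57 + 9.19 + 2.02 + 8.18 = 21.96 m.
Σ(b_i/K_i) = 2.57/1.39 + 9.19/0.255 + 2.02/5.91 + 8.18/0.103 = 117.6 d.
K_eq = L / Σ(b_i/K_i) = 21.96 / 117.6 = 0.1867 m/day.
Q = K_eq · A · (Δh/L) = 0.1867 × 528 × (4.26/21.96) = 19.12 m³/day.

19.1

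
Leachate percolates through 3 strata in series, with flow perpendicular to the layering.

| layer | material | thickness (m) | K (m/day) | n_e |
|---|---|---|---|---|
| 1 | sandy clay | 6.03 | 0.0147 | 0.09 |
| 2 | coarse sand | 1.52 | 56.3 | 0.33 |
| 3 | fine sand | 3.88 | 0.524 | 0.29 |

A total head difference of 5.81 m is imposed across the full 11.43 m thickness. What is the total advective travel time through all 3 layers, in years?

With flow normal to the layers, continuity requires the same specific discharge q through every layer.
Σ(b_i/K_i) = 6.03/0.0147 + 1.52/56.3 + 3.88/0.524 = 417.6 d.
q = Δh / Σ(b_i/K_i) = 5.81 / 417.6 = 0.01391 m/day.
In each layer the seepage velocity is v_i = q/n_i, so the layer transit time is t_i = b_i·n_i / q:
  layer 1 (sandy clay): t_1 = 6.03 × 0.09 / 0.01391 = 39.01 d
  layer 2 (coarse sand): t_2 = 1.52 × 0.33 / 0.01391 = 36.06 d
  layer 3 (fine sand): t_3 = 3.88 × 0.29 / 0.01391 = 80.88 d
Total t = Σ t_i = 155.9 days = 0.4270 years.

0.427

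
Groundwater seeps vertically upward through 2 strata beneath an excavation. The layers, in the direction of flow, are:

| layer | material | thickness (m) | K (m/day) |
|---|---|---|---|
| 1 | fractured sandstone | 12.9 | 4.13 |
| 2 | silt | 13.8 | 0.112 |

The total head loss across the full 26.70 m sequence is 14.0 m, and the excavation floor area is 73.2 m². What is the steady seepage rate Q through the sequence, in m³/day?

Flow is perpendicular to layering, so the layers act in series and the equivalent K is the thickness-weighted harmonic mean.
Total thickness L = 12.9 + 13.8 = 26.70 m.
Σ(b_i/K_i) = 12.9/4.13 + 13.8/0.112 = 126.3 d.
K_eq = L / Σ(b_i/K_i) = 26.70 / 126.3 = 0.2113 m/day.
Q = K_eq · A · (Δh/L) = 0.2113 × 73.2 × (14.0/26.70) = 8.112 m³/day.

8.11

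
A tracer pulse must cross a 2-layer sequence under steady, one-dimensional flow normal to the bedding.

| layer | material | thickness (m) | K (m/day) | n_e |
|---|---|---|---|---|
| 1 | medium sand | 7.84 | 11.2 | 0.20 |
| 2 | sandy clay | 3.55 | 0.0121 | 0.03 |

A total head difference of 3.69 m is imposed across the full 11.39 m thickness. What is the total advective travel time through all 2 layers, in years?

With flow normal to the layers, continuity requires the same specific discharge q through every layer.
Σ(b_i/K_i) = 7.84/11.2 + 3.55/0.0121 = 294.1 d.
q = Δh / Σ(b_i/K_i) = 3.69 / 294.1 = 0.01255 m/day.
In each layer the seepage velocity is v_i = q/n_i, so the layer transit time is t_i = b_i·n_i / q:
  layer 1 (medium sand): t_1 = 7.84 × 0.20 / 0.01255 = 125.0 d
  layer 2 (sandy clay): t_2 = 3.55 × 0.03 / 0.01255 = 8.488 d
Total t = Σ t_i = 133.5 days = 0.3654 years.

0.365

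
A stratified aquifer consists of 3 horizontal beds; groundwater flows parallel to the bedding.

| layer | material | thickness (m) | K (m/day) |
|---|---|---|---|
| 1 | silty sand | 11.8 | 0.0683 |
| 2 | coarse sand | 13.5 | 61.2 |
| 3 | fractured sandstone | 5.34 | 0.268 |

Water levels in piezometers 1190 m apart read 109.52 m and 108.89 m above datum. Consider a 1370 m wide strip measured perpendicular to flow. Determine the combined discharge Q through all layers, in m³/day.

601

Flow is parallel to layering, so each bed carries its own Darcy discharge and the transmissivities add.
Σ(K_i·b_i) = 0.0683×11.8 + 61.2×13.5 + 0.268×5.34 = 828.4 m²/day.
Hydraulic gradient i = (109.52 − 108.89) / 1190 = 0.63 / 1190 = 0.0005294.
Q = Σ(K_i·b_i) · W · i = 828.4 × 1370 × 0.0005294 = 600.9 m³/day.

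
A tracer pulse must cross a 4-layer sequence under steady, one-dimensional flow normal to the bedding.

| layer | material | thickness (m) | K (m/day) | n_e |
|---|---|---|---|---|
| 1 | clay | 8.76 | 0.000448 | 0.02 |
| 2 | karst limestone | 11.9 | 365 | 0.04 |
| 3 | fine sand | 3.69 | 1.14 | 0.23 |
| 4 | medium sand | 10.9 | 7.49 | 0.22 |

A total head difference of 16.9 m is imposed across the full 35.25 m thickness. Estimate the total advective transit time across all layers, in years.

12.4

With flow normal to the layers, continuity requires the same specific discharge q through every layer.
Σ(b_i/K_i) = 8.76/0.000448 + 11.9/365 + 3.69/1.14 + 10.9/7.49 = 19558 d.
q = Δh / Σ(b_i/K_i) = 16.9 / 19558 = 0.0008641 m/day.
In each layer the seepage velocity is v_i = q/n_i, so the layer transit time is t_i = b_i·n_i / q:
  layer 1 (clay): t_1 = 8.76 × 0.02 / 0.0008641 = 202.8 d
  layer 2 (karst limestone): t_2 = 11.9 × 0.04 / 0.0008641 = 550.9 d
  layer 3 (fine sand): t_3 = 3.69 × 0.23 / 0.0008641 = 982.2 d
  layer 4 (medium sand): t_4 = 10.9 × 0.22 / 0.0008641 = 2775 d
Total t = Σ t_i = 4511 days = 12.35 years.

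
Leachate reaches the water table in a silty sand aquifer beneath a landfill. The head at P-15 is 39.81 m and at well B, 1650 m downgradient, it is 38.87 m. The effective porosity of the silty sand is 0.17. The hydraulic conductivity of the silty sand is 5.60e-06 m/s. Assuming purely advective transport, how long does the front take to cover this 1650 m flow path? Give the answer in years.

2790

Convert K: 5.60e-06 m/s × 86400 = 0.4838 m/day.
Hydraulic gradient i = (39.81 − 38.87) / 1650 = 0.94 / 1650 = 0.0005697.
Darcy flux q = K · i = 0.4838 × 0.0005697 = 0.0002756 m/day.
Seepage velocity v = q / n_e = 0.0002756 / 0.17 = 0.001621 m/day.
Travel time t = L / v = 1650 / 0.001621 = 1.018e+06 days = 2786 years.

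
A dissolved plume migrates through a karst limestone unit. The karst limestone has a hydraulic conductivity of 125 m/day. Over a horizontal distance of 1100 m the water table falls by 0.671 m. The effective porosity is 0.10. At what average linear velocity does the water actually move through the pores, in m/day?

0.763

Hydraulic gradient i = Δh / L = 0.671 / 1100 = 0.0006100.
Darcy flux q = K · i = 125.0 × 0.0006100 = 0.07625 m/day.
Seepage velocity v = q / n_e = 0.07625 / 0.10 = 0.7625 m/day.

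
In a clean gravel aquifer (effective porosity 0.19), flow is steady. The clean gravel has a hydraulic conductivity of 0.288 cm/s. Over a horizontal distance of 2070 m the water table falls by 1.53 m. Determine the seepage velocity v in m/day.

Convert K: 0.288 cm/s × 864 = 248.8 m/day.
Hydraulic gradient i = Δh / L = 1.53 / 2070 = 0.0007391.
Darcy flux q = K · i = 248.8 × 0.0007391 = 0.1839 m/day.
Seepage velocity v = q / n_e = 0.1839 / 0.19 = 0.9680 m/day.

0.968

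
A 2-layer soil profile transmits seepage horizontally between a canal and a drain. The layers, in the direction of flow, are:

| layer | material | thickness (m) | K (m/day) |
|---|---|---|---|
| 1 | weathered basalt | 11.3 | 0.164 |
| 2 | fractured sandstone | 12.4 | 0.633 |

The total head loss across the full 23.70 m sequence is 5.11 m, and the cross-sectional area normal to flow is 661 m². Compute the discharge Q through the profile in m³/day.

38.2

Flow is perpendicular to layering, so the layers act in series and the equivalent K is the thickness-weighted harmonic mean.
Total thickness L = 11.3 + 12.4 = 23.70 m.
Σ(b_i/K_i) = 11.3/0.164 + 12.4/0.633 = 88.49 d.
K_eq = L / Σ(b_i/K_i) = 23.70 / 88.49 = 0.2678 m/day.
Q = K_eq · A · (Δh/L) = 0.2678 × 661 × (5.11/23.70) = 38.17 m³/day.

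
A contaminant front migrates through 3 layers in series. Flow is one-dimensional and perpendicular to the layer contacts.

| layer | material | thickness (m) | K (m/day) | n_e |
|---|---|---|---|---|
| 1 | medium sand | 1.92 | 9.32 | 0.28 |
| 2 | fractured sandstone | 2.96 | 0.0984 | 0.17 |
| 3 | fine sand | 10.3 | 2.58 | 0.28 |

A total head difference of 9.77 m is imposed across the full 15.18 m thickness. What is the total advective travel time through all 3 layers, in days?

13.8

With flow normal to the layers, continuity requires the same specific discharge q through every layer.
Σ(b_i/K_i) = 1.92/9.32 + 2.96/0.0984 + 10.3/2.58 = 34.28 d.
q = Δh / Σ(b_i/K_i) = 9.77 / 34.28 = 0.2850 m/day.
In each layer the seepage velocity is v_i = q/n_i, so the layer transit time is t_i = b_i·n_i / q:
  layer 1 (medium sand): t_1 = 1.92 × 0.28 / 0.2850 = 1.886 d
  layer 2 (fractured sandstone): t_2 = 2.96 × 0.17 / 0.2850 = 1.766 d
  layer 3 (fine sand): t_3 = 10.3 × 0.28 / 0.2850 = 10.12 d
Total t = Σ t_i = 13.77 days.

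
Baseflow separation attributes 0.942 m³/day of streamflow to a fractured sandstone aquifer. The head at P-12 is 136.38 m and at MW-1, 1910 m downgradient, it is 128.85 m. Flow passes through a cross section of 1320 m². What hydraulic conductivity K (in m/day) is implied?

Hydraulic gradient i = (136.38 − 128.85) / 1910 = 7.53 / 1910 = 0.003942.
From Q = K·A·i, K = Q / (A·i) = 0.942 / (1320 × 0.003942) = 0.1810 m/day.

0.181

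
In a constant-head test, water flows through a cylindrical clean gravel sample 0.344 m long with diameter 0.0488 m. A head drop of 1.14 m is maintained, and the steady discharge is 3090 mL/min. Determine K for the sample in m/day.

Cross-sectional area A = π·(d/2)² = π × (0.0488/2)² = 0.001870 m².
Convert discharge: 3090 mL/min = 5.150e-05 m³/s.
Darcy's law rearranged: K = Q·L / (A·Δh) = 5.150e-05 × 0.344 / (0.001870 × 1.14) = 0.008309 m/s = 717.9 m/day.

718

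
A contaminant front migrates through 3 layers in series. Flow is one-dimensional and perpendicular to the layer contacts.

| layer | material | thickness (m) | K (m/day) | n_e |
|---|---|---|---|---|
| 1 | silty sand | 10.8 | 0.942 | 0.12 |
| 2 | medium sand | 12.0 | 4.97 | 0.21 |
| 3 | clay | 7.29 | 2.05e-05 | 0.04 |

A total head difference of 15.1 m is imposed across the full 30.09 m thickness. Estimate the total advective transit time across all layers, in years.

265

With flow normal to the layers, continuity requires the same specific discharge q through every layer.
Σ(b_i/K_i) = 10.8/0.942 + 12.0/4.97 + 7.29/2.05e-05 = 3.556e+05 d.
q = Δh / Σ(b_i/K_i) = 15.1 / 3.556e+05 = 4.246e-05 m/day.
In each layer the seepage velocity is v_i = q/n_i, so the layer transit time is t_i = b_i·n_i / q:
  layer 1 (silty sand): t_1 = 10.8 × 0.12 / 4.246e-05 = 30522 d
  layer 2 (medium sand): t_2 = 12.0 × 0.21 / 4.246e-05 = 59349 d
  layer 3 (clay): t_3 = 7.29 × 0.04 / 4.246e-05 = 6868 d
Total t = Σ t_i = 96739 days = 264.9 years.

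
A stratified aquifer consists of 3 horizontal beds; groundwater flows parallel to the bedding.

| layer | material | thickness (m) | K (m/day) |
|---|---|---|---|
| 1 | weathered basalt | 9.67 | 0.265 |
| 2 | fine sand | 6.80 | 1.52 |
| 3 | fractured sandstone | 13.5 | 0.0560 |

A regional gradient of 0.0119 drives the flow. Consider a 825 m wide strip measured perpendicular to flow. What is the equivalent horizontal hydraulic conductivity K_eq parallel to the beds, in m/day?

Flow is parallel to layering, so each bed carries its own Darcy discharge and the transmissivities add.
Σ(K_i·b_i) = 0.265×9.67 + 1.52×6.80 + 0.0560×13.5 = 13.65 m²/day.
Total thickness b = 29.97 m, so K_eq = Σ(K_i·b_i)/b = 0.4556 m/day.

0.456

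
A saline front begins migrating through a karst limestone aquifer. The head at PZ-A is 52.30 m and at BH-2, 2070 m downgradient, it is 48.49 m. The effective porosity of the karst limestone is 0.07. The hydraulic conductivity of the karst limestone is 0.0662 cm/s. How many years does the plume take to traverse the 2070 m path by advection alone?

Convert K: 0.0662 cm/s × 864 = 57.20 m/day.
Hydraulic gradient i = (52.30 − 48.49) / 2070 = 3.81 / 2070 = 0.001841.
Darcy flux q = K · i = 57.20 × 0.001841 = 0.1053 m/day.
Seepage velocity v = q / n_e = 0.1053 / 0.07 = 1.504 m/day.
Travel time t = L / v = 2070 / 1.504 = 1376 days = 3.768 years.

3.77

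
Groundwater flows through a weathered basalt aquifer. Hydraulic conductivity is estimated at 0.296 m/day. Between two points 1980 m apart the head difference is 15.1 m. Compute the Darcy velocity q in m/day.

0.00226

Hydraulic gradient i = Δh / L = 15.1 / 1980 = 0.007626.
Specific discharge q = K · i = 0.2960 × 0.007626 = 0.002257 m/day.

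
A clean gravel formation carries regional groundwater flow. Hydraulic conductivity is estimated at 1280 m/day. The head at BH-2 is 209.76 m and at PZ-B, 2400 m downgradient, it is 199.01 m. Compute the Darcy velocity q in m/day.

Hydraulic gradient i = (209.76 − 199.01) / 2400 = 10.75 / 2400 = 0.004479.
Specific discharge q = K · i = 1280 × 0.004479 = 5.733 m/day.

5.73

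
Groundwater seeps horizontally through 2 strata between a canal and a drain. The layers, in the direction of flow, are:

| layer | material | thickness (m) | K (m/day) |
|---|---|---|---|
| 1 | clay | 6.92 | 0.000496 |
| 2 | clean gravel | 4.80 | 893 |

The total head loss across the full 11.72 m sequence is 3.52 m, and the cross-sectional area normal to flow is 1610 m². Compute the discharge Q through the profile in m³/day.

0.406

Flow is perpendicular to layering, so the layers act in series and the equivalent K is the thickness-weighted harmonic mean.
Total thickness L = 6.92 + 4.80 = 11.72 m.
Σ(b_i/K_i) = 6.92/0.000496 + 4.80/893 = 13952 d.
K_eq = L / Σ(b_i/K_i) = 11.72 / 13952 = 0.0008400 m/day.
Q = K_eq · A · (Δh/L) = 0.0008400 × 1610 × (3.52/11.72) = 0.4062 m³/day.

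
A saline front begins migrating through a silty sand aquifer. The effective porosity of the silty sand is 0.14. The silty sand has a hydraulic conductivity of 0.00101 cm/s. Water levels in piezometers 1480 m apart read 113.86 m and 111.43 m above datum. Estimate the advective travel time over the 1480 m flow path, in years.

Convert K: 0.00101 cm/s × 864 = 0.8726 m/day.
Hydraulic gradient i = (113.86 − 111.43) / 1480 = 2.43 / 1480 = 0.001642.
Darcy flux q = K · i = 0.8726 × 0.001642 = 0.001433 m/day.
Seepage velocity v = q / n_e = 0.001433 / 0.14 = 0.01023 m/day.
Travel time t = L / v = 1480 / 0.01023 = 1.446e+05 days = 395.9 years.

396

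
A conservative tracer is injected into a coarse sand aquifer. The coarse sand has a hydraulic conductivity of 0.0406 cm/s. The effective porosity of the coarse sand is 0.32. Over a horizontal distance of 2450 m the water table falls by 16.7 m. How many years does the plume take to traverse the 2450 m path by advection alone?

Convert K: 0.0406 cm/s × 864 = 35.08 m/day.
Hydraulic gradient i = Δh / L = 16.7 / 2450 = 0.006816.
Darcy flux q = K · i = 35.08 × 0.006816 = 0.2391 m/day.
Seepage velocity v = q / n_e = 0.2391 / 0.32 = 0.7472 m/day.
Travel time t = L / v = 2450 / 0.7472 = 3279 days = 8.977 years.

8.98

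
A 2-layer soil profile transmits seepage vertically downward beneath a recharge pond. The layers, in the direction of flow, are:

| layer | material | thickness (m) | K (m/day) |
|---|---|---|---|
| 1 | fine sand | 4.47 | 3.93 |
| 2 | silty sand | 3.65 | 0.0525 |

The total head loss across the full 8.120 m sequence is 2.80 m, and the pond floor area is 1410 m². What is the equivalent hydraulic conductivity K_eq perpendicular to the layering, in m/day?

Flow is perpendicular to layering, so the layers act in series and the equivalent K is the thickness-weighted harmonic mean.
Total thickness L = 4.47 + 3.65 = 8.120 m.
Σ(b_i/K_i) = 4.47/3.93 + 3.65/0.0525 = 70.66 d.
K_eq = L / Σ(b_i/K_i) = 8.120 / 70.66 = 0.1149 m/day.

0.115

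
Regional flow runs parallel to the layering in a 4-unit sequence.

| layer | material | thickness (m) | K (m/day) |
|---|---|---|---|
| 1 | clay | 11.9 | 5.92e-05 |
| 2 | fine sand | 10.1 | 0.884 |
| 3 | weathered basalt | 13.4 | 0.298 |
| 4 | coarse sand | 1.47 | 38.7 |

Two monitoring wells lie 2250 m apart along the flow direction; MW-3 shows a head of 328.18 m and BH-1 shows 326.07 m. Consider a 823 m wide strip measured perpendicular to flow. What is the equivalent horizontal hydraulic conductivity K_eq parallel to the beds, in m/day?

1.89

Flow is parallel to layering, so each bed carries its own Darcy discharge and the transmissivities add.
Σ(K_i·b_i) = 5.92e-05×11.9 + 0.884×10.1 + 0.298×13.4 + 38.7×1.47 = 69.81 m²/day.
Total thickness b = 36.87 m, so K_eq = Σ(K_i·b_i)/b = 1.893 m/day.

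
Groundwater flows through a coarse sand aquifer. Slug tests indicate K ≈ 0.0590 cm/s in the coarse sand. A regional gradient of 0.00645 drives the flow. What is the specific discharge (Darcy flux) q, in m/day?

0.329

Convert K: 0.0590 cm/s × 864 = 50.98 m/day.
Hydraulic gradient i = 0.00645.
Specific discharge q = K · i = 50.98 × 0.006450 = 0.3288 m/day.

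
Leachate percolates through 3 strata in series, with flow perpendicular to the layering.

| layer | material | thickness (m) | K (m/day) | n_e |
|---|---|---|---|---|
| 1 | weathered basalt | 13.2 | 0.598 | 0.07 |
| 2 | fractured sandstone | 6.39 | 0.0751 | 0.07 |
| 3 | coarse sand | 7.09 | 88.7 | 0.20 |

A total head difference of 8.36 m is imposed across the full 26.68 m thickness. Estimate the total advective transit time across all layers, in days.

35.8

With flow normal to the layers, continuity requires the same specific discharge q through every layer.
Σ(b_i/K_i) = 13.2/0.598 + 6.39/0.0751 + 7.09/88.7 = 107.2 d.
q = Δh / Σ(b_i/K_i) = 8.36 / 107.2 = 0.07796 m/day.
In each layer the seepage velocity is v_i = q/n_i, so the layer transit time is t_i = b_i·n_i / q:
  layer 1 (weathered basalt): t_1 = 13.2 × 0.07 / 0.07796 = 11.85 d
  layer 2 (fractured sandstone): t_2 = 6.39 × 0.07 / 0.07796 = 5.738 d
  layer 3 (coarse sand): t_3 = 7.09 × 0.20 / 0.07796 = 18.19 d
Total t = Σ t_i = 35.78 days.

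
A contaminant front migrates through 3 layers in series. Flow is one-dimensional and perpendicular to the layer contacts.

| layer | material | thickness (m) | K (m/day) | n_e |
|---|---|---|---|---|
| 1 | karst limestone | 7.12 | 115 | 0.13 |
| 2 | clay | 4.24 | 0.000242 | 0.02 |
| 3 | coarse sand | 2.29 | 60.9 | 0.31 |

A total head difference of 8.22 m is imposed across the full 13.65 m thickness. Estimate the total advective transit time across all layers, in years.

10.0

With flow normal to the layers, continuity requires the same specific discharge q through every layer.
Σ(b_i/K_i) = 7.12/115 + 4.24/0.000242 + 2.29/60.9 = 17521 d.
q = Δh / Σ(b_i/K_i) = 8.22 / 17521 = 0.0004692 m/day.
In each layer the seepage velocity is v_i = q/n_i, so the layer transit time is t_i = b_i·n_i / q:
  layer 1 (karst limestone): t_1 = 7.12 × 0.13 / 0.0004692 = 1973 d
  layer 2 (clay): t_2 = 4.24 × 0.02 / 0.0004692 = 180.7 d
  layer 3 (coarse sand): t_3 = 2.29 × 0.31 / 0.0004692 = 1513 d
Total t = Σ t_i = 3667 days = 10.04 years.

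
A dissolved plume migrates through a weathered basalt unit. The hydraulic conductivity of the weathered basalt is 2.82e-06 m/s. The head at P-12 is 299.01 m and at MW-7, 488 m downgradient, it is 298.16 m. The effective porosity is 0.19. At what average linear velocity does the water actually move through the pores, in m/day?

Convert K: 2.82e-06 m/s × 86400 = 0.2436 m/day.
Hydraulic gradient i = (299.01 − 298.16) / 488 = 0.85 / 488 = 0.001742.
Darcy flux q = K · i = 0.2436 × 0.001742 = 0.0004244 m/day.
Seepage velocity v = q / n_e = 0.0004244 / 0.19 = 0.002234 m/day.

0.00223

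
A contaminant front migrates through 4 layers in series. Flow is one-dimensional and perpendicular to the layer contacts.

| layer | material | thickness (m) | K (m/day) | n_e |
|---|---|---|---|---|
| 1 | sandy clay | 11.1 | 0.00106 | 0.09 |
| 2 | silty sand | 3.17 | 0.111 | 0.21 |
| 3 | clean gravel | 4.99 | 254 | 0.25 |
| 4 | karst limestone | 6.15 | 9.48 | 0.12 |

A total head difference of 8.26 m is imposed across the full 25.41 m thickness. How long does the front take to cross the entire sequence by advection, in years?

With flow normal to the layers, continuity requires the same specific discharge q through every layer.
Σ(b_i/K_i) = 11.1/0.00106 + 3.17/0.111 + 4.99/254 + 6.15/9.48 = 10501 d.
q = Δh / Σ(b_i/K_i) = 8.26 / 10501 = 0.0007866 m/day.
In each layer the seepage velocity is v_i = q/n_i, so the layer transit time is t_i = b_i·n_i / q:
  layer 1 (sandy clay): t_1 = 11.1 × 0.09 / 0.0007866 = 1270 d
  layer 2 (silty sand): t_2 = 3.17 × 0.21 / 0.0007866 = 846.3 d
  layer 3 (clean gravel): t_3 = 4.99 × 0.25 / 0.0007866 = 1586 d
  layer 4 (karst limestone): t_4 = 6.15 × 0.12 / 0.0007866 = 938.2 d
Total t = Σ t_i = 4640 days = 12.70 years.

12.7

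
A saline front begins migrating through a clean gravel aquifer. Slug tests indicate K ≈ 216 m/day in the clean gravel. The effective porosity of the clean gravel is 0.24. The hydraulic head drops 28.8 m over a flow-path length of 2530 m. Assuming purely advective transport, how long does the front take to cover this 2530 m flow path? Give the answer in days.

Hydraulic gradient i = Δh / L = 28.8 / 2530 = 0.01138.
Darcy flux q = K · i = 216.0 × 0.01138 = 2.459 m/day.
Seepage velocity v = q / n_e = 2.459 / 0.24 = 10.25 m/day.
Travel time t = L / v = 2530 / 10.25 = 246.9 days.

247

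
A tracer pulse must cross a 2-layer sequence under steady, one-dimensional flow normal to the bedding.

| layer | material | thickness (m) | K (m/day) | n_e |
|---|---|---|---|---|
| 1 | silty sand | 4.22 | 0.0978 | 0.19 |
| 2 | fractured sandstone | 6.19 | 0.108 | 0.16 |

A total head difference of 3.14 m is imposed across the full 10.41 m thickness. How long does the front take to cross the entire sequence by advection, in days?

With flow normal to the layers, continuity requires the same specific discharge q through every layer.
Σ(b_i/K_i) = 4.22/0.0978 + 6.19/0.108 = 100.5 d.
q = Δh / Σ(b_i/K_i) = 3.14 / 100.5 = 0.03125 m/day.
In each layer the seepage velocity is v_i = q/n_i, so the layer transit time is t_i = b_i·n_i / q:
  layer 1 (silty sand): t_1 = 4.22 × 0.19 / 0.03125 = 25.65 d
  layer 2 (fractured sandstone): t_2 = 6.19 × 0.16 / 0.03125 = 31.69 d
Total t = Σ t_i = 57.34 days.

57.3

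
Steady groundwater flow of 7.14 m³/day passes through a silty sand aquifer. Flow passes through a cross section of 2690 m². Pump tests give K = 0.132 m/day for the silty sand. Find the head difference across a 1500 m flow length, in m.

From Q = K·A·i, i = Q / (K·A) = 7.14 / (0.1320 × 2690) = 0.02011.
Head loss Δh = i · L = 0.02011 × 1500 = 30.16 m.

30.2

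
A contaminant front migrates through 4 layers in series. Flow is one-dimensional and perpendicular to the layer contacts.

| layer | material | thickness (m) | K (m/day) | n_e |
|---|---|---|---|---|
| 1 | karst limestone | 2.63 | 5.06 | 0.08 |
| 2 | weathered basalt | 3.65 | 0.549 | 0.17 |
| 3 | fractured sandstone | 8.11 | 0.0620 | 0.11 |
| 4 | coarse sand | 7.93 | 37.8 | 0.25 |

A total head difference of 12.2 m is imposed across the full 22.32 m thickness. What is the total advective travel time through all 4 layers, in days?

With flow normal to the layers, continuity requires the same specific discharge q through every layer.
Σ(b_i/K_i) = 2.63/5.06 + 3.65/0.549 + 8.11/0.0620 + 7.93/37.8 = 138.2 d.
q = Δh / Σ(b_i/K_i) = 12.2 / 138.2 = 0.08829 m/day.
In each layer the seepage velocity is v_i = q/n_i, so the layer transit time is t_i = b_i·n_i / q:
  layer 1 (karst limestone): t_1 = 2.63 × 0.08 / 0.08829 = 2.383 d
  layer 2 (weathered basalt): t_2 = 3.65 × 0.17 / 0.08829 = 7.028 d
  layer 3 (fractured sandstone): t_3 = 8.11 × 0.11 / 0.08829 = 10.10 d
  layer 4 (coarse sand): t_4 = 7.93 × 0.25 / 0.08829 = 22.45 d
Total t = Σ t_i = 41.97 days.

42.0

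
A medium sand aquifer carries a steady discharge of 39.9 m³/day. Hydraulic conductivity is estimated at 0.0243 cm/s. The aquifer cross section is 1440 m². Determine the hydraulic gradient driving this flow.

Convert K: 0.0243 cm/s × 864 = 21.00 m/day.
From Q = K·A·i, i = Q / (K·A) = 39.9 / (21.00 × 1440) = 0.001320.

0.00132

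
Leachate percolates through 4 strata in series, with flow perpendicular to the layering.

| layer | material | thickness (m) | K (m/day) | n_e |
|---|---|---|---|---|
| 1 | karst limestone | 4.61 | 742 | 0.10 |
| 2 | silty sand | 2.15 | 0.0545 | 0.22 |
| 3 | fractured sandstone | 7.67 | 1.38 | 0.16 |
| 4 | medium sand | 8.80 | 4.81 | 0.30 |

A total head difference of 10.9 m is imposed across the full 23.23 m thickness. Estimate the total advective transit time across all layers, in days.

20.6

With flow normal to the layers, continuity requires the same specific discharge q through every layer.
Σ(b_i/K_i) = 4.61/742 + 2.15/0.0545 + 7.67/1.38 + 8.80/4.81 = 46.84 d.
q = Δh / Σ(b_i/K_i) = 10.9 / 46.84 = 0.2327 m/day.
In each layer the seepage velocity is v_i = q/n_i, so the layer transit time is t_i = b_i·n_i / q:
  layer 1 (karst limestone): t_1 = 4.61 × 0.10 / 0.2327 = 1.981 d
  layer 2 (silty sand): t_2 = 2.15 × 0.22 / 0.2327 = 2.033 d
  layer 3 (fractured sandstone): t_3 = 7.67 × 0.16 / 0.2327 = 5.274 d
  layer 4 (medium sand): t_4 = 8.80 × 0.30 / 0.2327 = 11.35 d
Total t = Σ t_i = 20.63 days.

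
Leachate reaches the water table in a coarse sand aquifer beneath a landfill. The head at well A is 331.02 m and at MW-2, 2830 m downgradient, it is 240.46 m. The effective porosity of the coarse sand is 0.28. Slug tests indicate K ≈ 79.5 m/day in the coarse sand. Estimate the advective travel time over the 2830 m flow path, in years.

0.853

Hydraulic gradient i = (331.02 − 240.46) / 2830 = 90.56 / 2830 = 0.03200.
Darcy flux q = K · i = 79.50 × 0.03200 = 2.544 m/day.
Seepage velocity v = q / n_e = 2.544 / 0.28 = 9.086 m/day.
Travel time t = L / v = 2830 / 9.086 = 311.5 days = 0.8528 years.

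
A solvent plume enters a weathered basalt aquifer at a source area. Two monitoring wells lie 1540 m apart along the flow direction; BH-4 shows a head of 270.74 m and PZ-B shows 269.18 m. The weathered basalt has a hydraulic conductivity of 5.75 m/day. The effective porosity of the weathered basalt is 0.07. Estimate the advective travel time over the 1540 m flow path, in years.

50.7

Hydraulic gradient i = (270.74 − 269.18) / 1540 = 1.56 / 1540 = 0.001013.
Darcy flux q = K · i = 5.750 × 0.001013 = 0.005825 m/day.
Seepage velocity v = q / n_e = 0.005825 / 0.07 = 0.08321 m/day.
Travel time t = L / v = 1540 / 0.08321 = 18507 days = 50.67 years.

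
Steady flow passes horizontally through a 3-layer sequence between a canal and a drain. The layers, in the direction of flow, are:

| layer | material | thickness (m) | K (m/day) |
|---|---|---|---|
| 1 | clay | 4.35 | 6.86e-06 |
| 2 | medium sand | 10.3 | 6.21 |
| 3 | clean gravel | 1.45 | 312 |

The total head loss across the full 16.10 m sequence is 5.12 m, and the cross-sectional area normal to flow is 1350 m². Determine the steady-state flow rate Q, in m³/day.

0.0109

Flow is perpendicular to layering, so the layers act in series and the equivalent K is the thickness-weighted harmonic mean.
Total thickness L = 4.35 + 10.3 + 1.45 = 16.10 m.
Σ(b_i/K_i) = 4.35/6.86e-06 + 10.3/6.21 + 1.45/312 = 6.341e+05 d.
K_eq = L / Σ(b_i/K_i) = 16.10 / 6.341e+05 = 2.539e-05 m/day.
Q = K_eq · A · (Δh/L) = 2.539e-05 × 1350 × (5.12/16.10) = 0.01090 m³/day.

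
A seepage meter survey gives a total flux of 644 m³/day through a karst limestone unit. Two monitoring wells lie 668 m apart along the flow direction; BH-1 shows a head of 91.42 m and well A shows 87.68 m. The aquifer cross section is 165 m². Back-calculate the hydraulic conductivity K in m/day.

Hydraulic gradient i = (91.42 − 87.68) / 668 = 3.74 / 668 = 0.005599.
From Q = K·A·i, K = Q / (A·i) = 644 / (165.0 × 0.005599) = 697.1 m/day.

697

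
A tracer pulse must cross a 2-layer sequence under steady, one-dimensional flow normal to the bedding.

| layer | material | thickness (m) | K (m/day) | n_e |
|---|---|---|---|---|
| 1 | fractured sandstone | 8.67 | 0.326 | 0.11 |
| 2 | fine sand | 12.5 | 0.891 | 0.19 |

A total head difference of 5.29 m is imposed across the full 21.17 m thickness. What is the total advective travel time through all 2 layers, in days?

25.6

With flow normal to the layers, continuity requires the same specific discharge q through every layer.
Σ(b_i/K_i) = 8.67/0.326 + 12.5/0.891 = 40.62 d.
q = Δh / Σ(b_i/K_i) = 5.29 / 40.62 = 0.1302 m/day.
In each layer the seepage velocity is v_i = q/n_i, so the layer transit time is t_i = b_i·n_i / q:
  layer 1 (fractured sandstone): t_1 = 8.67 × 0.11 / 0.1302 = 7.324 d
  layer 2 (fine sand): t_2 = 12.5 × 0.19 / 0.1302 = 18.24 d
Total t = Σ t_i = 25.56 days.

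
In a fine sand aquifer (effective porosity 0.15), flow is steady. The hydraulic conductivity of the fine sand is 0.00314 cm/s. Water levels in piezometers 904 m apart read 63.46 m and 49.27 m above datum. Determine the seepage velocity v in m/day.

0.284

Convert K: 0.00314 cm/s × 864 = 2.713 m/day.
Hydraulic gradient i = (63.46 − 49.27) / 904 = 14.19 / 904 = 0.01570.
Darcy flux q = K · i = 2.713 × 0.01570 = 0.04259 m/day.
Seepage velocity v = q / n_e = 0.04259 / 0.15 = 0.2839 m/day.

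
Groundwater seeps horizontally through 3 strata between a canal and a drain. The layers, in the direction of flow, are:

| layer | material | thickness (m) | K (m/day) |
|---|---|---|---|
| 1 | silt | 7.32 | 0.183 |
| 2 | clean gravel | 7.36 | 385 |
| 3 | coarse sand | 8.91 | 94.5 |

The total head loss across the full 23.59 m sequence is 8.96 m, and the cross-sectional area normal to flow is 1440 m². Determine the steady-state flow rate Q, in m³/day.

Flow is perpendicular to layering, so the layers act in series and the equivalent K is the thickness-weighted harmonic mean.
Total thickness L = 7.32 + 7.36 + 8.91 = 23.59 m.
Σ(b_i/K_i) = 7.32/0.183 + 7.36/385 + 8.91/94.5 = 40.11 d.
K_eq = L / Σ(b_i/K_i) = 23.59 / 40.11 = 0.5881 m/day.
Q = K_eq · A · (Δh/L) = 0.5881 × 1440 × (8.96/23.59) = 321.6 m³/day.

322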